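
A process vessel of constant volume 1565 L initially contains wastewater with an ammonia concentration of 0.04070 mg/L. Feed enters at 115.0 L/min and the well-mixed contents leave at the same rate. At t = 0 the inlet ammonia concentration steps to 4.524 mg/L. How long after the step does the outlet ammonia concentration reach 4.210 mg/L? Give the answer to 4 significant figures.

36.18 min

Mass balance on the solute (V constant): V dC/dt = Q(C_in − C), so τ = V/Q = 13.6087 min.
C(t) = C_in + (C₀ − C_in) e^(−t/τ). Set C = 4.210 and solve for t:
e^(−t/τ) = (C − C_in)/(C₀ − C_in) = (4.210 − 4.524)/(0.04070 − 4.524) = 0.0700377
t = −τ ln(…) = 13.6087 × 2.65872 = 36.1817 min.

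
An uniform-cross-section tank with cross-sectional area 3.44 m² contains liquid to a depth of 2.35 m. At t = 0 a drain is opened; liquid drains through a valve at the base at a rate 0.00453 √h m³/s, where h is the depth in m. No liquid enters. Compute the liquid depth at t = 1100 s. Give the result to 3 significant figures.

With no inflow, A dh/dt = −0.00453 √h.
Separate and integrate: 2(√h − √h₀) = −(0.00453/A) t.
√h = √2.35 − 0.00453·1100/(2·3.44) = 1.5330 − 0.72427 = 0.80870.
h = 0.80870² = 0.65399 m.

0.654 m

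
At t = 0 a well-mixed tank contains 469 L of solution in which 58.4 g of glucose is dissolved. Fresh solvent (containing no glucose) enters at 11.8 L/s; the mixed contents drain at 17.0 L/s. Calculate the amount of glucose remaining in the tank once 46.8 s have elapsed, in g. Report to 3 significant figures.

5.34 g

Total volume: dV/dt = Q_in − Q_out = -5.2000 L/s, so V(t) = 469 − 5.2000 t and V(46.8) = 225.64 L.
Species balance (pure solvent in): dm/dt = −Q_out · m/V(t).
dm/m = −Q_out dt/(V₀ − 5.2000 t); integrating gives ln(m/m₀) = −(Q_out/(Q_in−Q_out)) ln(V/V₀).
m = m₀ (V₀/V)^(Q_out/(Q_in−Q_out)) = 58.4 × (469/225.64)^(-3.2692) = 5.3406 g.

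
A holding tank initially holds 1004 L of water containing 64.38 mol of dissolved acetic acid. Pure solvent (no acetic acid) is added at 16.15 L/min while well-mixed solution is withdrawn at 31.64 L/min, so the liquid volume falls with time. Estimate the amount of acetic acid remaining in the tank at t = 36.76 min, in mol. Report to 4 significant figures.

Let m(t) be the amount of acetic acid. Volume: V(t) = V₀ + (Q_in − Q_out) t = 1004 − 15.4900 t; V(36.76) = 434.588 L.
Solute balance: dm/dt = 0 − Q_out C = −Q_out m/V(t).
Separate: dm/m = −Q_out dt/V(t) ⇒ ln(m/m₀) = −(Q_out/(Q_in−Q_out)) ln(V/V₀).
m = m₀ (V₀/V)^(Q_out/(Q_in−Q_out)) = 64.38 × (1004/434.588)^(-2.04261) = 11.6397 mol.

11.64 mol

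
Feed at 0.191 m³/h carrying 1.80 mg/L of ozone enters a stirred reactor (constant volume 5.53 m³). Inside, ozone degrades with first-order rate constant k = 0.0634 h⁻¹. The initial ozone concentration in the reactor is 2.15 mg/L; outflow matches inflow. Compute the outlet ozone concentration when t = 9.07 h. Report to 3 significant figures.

Accumulation = in − out − consumed: V dC/dt = Q C_in − Q C − k V C.
This is linear with rate a = Q/V + k = 0.097939 h⁻¹.
C_ss = Q C_in/(Q + kV) = 0.63478 mg/L; C(t) = C_ss + (C₀ − C_ss) e^(−a t).
C(9.07) = 0.63478 + (1.5152)·e^(−0.097939·9.07) = 0.63478 + (1.5152)·0.41135 = 1.2581 mg/L.

1.26 mg/L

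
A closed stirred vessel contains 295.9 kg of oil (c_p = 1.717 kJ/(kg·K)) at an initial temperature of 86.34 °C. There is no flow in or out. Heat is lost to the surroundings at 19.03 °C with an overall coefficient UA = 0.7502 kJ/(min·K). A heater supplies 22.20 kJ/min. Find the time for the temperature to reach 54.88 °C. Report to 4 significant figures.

1217 min

First-law balance (no shaft work): M c_p dT/dt = −UA(T − T_amb) + Q̇.
τ = M c_p/UA = 677.233 min; T_ss = T_amb + Q̇/UA = 19.03 + 22.20/0.7502 = 48.6221 °C.
T(t) = T_ss + (T₀ − T_ss)e^(−t/τ); set T = 54.88:
t = −τ ln[(T − T_ss)/(T₀ − T_ss)] = −677.233 · ln(0.165913) = 1216.51 min.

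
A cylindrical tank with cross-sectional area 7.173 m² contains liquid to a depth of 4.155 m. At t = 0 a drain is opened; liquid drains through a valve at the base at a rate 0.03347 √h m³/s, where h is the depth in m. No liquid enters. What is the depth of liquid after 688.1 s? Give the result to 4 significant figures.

With no inflow, A dh/dt = −0.03347 √h.
Separate and integrate: 2(√h − √h₀) = −(0.03347/A) t.
√h = √4.155 − 0.03347·688.1/(2·7.173) = 2.03838 − 1.60537 = 0.433007.
h = 0.433007² = 0.187495 m.

0.1875 m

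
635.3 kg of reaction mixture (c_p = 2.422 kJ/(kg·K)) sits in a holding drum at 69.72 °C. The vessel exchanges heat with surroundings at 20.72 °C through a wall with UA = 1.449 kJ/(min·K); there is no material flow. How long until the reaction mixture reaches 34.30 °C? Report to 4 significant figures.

M c_p dT/dt = −UA(T − T_amb).
τ = M c_p/UA = 1061.90 min; T_ss = T_amb = 20.7200 °C.
T(t) = T_ss + (T₀ − T_ss)e^(−t/τ); set T = 34.30:
t = −τ ln[(T − T_ss)/(T₀ − T_ss)] = −1061.90 · ln(0.277143) = 1362.66 min.

1363 min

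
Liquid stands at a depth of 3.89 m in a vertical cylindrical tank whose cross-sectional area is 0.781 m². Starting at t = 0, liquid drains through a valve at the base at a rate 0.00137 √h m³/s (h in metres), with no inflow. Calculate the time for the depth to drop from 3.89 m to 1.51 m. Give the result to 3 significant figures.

848 s

A dh/dt = −Q_out = −0.00137 √h.
Separate and integrate: 2(√h − √h₀) = −(0.00137/A) t.
t = 2A(√h₀ − √h)/0.00137 = 2·0.781·(√3.89 − √1.51)/0.00137
  = 1.5620 × (1.9723 − 1.2288) / 0.00137 = 847.68 s.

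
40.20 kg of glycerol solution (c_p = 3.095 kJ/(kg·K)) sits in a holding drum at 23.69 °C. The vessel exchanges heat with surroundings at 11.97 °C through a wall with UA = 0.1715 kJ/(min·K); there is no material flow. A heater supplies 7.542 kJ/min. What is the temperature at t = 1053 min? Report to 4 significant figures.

Energy balance: M c_p dT/dt = −UA(T − T_amb) + Q̇.
dT/dt = (T_ss − T)/τ with T_ss = T_amb + Q̇/UA = 11.97 + 7.542/0.1715 = 55.9467 °C, τ = M c_p/UA = 40.20·3.095/0.1715 = 725.475 min.
This is linear first-order; T(t) = T_ss + (T₀ − T_ss) e^(−t/τ).
T(1053) = 55.9467 + (-32.2567)·0.234228 = 48.3913 °C.

48.39 °C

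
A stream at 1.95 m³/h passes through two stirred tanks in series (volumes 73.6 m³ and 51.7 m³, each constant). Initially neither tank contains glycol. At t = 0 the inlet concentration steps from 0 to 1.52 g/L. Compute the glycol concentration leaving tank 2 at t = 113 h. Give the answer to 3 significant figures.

1.31 g/L

Time constants: τᵢ = Vᵢ/Q for each well-mixed tank.
τ₁ = 73.6/1.95 = 37.744 h; τ₂ = 51.7/1.95 = 26.513 h.
Tank 1: C₁ = C_in(1 − e^(−t/τ₁)). Tank 2 (τ₁ ≠ τ₂): C₂ = C_in[1 − (τ₁ e^(−t/τ₁) − τ₂ e^(−t/τ₂))/(τ₁ − τ₂)].
At t = 113: e^(−t/τ₁) = 0.050092, e^(−t/τ₂) = 0.014093.
C₂ = 1.52·[1 − (37.744·0.050092 − 26.513·0.014093)/(11.231)] = 1.52·0.86492 = 1.3147 g/L.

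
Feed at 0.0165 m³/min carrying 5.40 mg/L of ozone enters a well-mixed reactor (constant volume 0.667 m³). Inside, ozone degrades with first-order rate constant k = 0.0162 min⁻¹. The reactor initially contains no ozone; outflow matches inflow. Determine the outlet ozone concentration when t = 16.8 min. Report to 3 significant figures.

1.62 mg/L

Species balance: V dC/dt = Q C_in − Q C − k V C.
This is linear with rate a = Q/V + k = 0.040938 min⁻¹.
C_ss = Q C_in/(Q + kV) = 3.2631 mg/L; C(t) = C_ss + (C₀ − C_ss) e^(−a t).
C(16.8) = 3.2631 + (-3.2631)·e^(−0.040938·16.8) = 3.2631 + (-3.2631)·0.50270 = 1.6227 mg/L.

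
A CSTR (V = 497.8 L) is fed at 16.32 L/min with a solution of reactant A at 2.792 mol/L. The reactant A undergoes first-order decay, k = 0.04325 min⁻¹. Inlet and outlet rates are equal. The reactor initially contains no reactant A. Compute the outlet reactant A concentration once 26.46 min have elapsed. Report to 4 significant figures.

1.043 mol/L

Accumulation = in − out − consumed: V dC/dt = Q C_in − Q C − k V C.
dC/dt = (Q/V) C_in − (Q/V + k) C; effective rate a = Q/V + k = 0.0327843 + 0.04325 = 0.0760343 min⁻¹.
C_ss = Q C_in/(Q + kV) = 1.20385 mol/L; C(t) = C_ss + (C₀ − C_ss) e^(−a t).
C(26.46) = 1.20385 + (-1.20385)·e^(−0.0760343·26.46) = 1.20385 + (-1.20385)·0.133739 = 1.04285 mol/L.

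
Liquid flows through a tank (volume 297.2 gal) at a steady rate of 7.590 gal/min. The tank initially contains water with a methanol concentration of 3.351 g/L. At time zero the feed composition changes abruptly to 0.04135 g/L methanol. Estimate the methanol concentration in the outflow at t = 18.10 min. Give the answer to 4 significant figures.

Mass balance on the solute (V constant): V dC/dt = Q(C_in − C).
Time constant τ = V/Q = 297.2/7.590 = 39.1568 min.
C approaches C_in exponentially: C(t) = C_in + (C₀ − C_in) e^(−t/τ).
C(18.10) = 0.04135 + (3.351 − 0.04135)·e^(−18.10/39.1568) = 0.04135 + (3.30965)·0.629868 = 2.12599 g/L.

2.126 g/L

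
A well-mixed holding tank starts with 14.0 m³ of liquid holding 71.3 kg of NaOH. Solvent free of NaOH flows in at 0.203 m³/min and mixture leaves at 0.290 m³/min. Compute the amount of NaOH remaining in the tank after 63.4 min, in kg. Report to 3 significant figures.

13.4 kg

Total volume: dV/dt = Q_in − Q_out = -0.087000 m³/min, so V(t) = 14.0 − 0.087000 t and V(63.4) = 8.4842 m³.
No NaOH enters, so dm/dt = −Q_out · (m/V).
Separate: dm/m = −Q_out dt/V(t) ⇒ ln(m/m₀) = −(Q_out/(Q_in−Q_out)) ln(V/V₀).
m = m₀ (V₀/V)^(Q_out/(Q_in−Q_out)) = 71.3 × (14.0/8.4842)^(-3.3333) = 13.429 kg.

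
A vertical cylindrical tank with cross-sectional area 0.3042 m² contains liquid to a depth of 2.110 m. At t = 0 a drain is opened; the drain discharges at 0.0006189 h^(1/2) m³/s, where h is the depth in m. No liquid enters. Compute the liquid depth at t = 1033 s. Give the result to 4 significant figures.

With no inflow, A dh/dt = −0.0006189 √h.
∫ h^(−1/2) dh = −(0.0006189/A) ∫ dt, giving 2√h = 2√h₀ − (0.0006189/A) t.
√h = √2.110 − 0.0006189·1033/(2·0.3042) = 1.45258 − 1.05083 = 0.401756.
h = 0.401756² = 0.161408 m.

0.1614 m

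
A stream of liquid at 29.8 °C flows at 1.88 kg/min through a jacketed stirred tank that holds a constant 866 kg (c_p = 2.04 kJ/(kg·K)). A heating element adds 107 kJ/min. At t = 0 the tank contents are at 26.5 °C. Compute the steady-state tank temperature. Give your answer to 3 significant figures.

M c_p dT/dt = ṁ c_p (T_in − T) + Q̇.
At steady state dT/dt = 0 ⇒ T_ss = T_in + Q̇/(ṁ c_p) = 29.8 + 107/(1.88·2.04) = 57.699 °C.

57.7 °C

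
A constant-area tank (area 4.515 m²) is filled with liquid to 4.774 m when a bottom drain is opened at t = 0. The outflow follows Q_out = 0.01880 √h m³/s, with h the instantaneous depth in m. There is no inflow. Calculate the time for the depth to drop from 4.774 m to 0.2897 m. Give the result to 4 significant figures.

790.9 s

A dh/dt = −Q_out = −0.01880 √h.
∫ h^(−1/2) dh = −(0.01880/A) ∫ dt, giving 2√h = 2√h₀ − (0.01880/A) t.
t = 2A(√h₀ − √h)/0.01880 = 2·4.515·(√4.774 − √0.2897)/0.01880
  = 9.03000 × (2.18495 − 0.538238) / 0.01880 = 790.947 s.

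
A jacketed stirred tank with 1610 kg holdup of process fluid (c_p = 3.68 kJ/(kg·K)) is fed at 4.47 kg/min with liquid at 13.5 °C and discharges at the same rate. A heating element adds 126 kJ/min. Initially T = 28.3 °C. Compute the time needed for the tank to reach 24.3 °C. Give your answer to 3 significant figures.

M c_p dT/dt = ṁ c_p (T_in − T) + Q̇.
τ = M/ṁ = 360.18 min; T_ss = T_in + Q̇/(ṁ c_p) = 21.160 °C.
T(t) = T_ss + (T₀ − T_ss) e^(−t/τ). Set T = 24.3:
e^(−t/τ) = (24.3 − 21.160)/(28.3 − 21.160) = 0.43979
t = −360.18 · ln(0.43979) = 295.87 min.

296 min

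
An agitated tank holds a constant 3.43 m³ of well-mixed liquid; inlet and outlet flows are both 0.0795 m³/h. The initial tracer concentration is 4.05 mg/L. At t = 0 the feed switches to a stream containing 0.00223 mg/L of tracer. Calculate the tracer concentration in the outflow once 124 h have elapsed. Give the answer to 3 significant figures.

Mass balance on the solute (V constant): V dC/dt = Q(C_in − C).
So dC/dt = (C_in − C)/τ with τ = V/Q = 3.43/0.0795 = 43.145 h.
Integrating: C(t) = C_in + (C₀ − C_in) e^(−t/τ).
C(124) = 0.00223 + (4.05 − 0.00223)·e^(−124/43.145) = 0.00223 + (4.0478)·0.056470 = 0.23081 mg/L.

0.231 mg/L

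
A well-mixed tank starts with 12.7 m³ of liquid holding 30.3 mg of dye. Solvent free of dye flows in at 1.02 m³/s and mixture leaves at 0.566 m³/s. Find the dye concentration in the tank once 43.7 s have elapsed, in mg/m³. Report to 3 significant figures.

Total volume: dV/dt = Q_in − Q_out = 0.45400 m³/s, so V(t) = 12.7 + 0.45400 t and V(43.7) = 32.540 m³.
Solute balance: dm/dt = 0 − Q_out C = −Q_out m/V(t).
Separate: dm/m = −Q_out dt/V(t) ⇒ ln(m/m₀) = −(Q_out/(Q_in−Q_out)) ln(V/V₀).
m = m₀ (V₀/V)^(Q_out/(Q_in−Q_out)) = 30.3 × (12.7/32.540)^(1.2467) = 9.3762 mg.
C = m/V = 9.3762/32.540 = 0.28815 mg/m³.

0.288 mg/m³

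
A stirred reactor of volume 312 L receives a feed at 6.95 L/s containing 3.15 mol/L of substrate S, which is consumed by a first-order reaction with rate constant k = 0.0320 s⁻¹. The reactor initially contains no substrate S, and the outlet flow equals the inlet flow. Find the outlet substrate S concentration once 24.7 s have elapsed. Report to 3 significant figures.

0.955 mol/L

Species balance: V dC/dt = Q C_in − Q C − k V C.
This is linear with rate a = Q/V + k = 0.054276 s⁻¹.
C_ss = Q C_in/(Q + kV) = 1.2928 mol/L; C(t) = C_ss + (C₀ − C_ss) e^(−a t).
C(24.7) = 1.2928 + (-1.2928)·e^(−0.054276·24.7) = 1.2928 + (-1.2928)·0.26169 = 0.95450 mol/L.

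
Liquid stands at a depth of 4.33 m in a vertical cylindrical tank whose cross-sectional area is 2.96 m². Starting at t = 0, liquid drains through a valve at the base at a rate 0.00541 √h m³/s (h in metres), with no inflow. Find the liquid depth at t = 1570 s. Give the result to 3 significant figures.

With no inflow, A dh/dt = −0.00541 √h.
Separate and integrate: 2(√h − √h₀) = −(0.00541/A) t.
√h = √4.33 − 0.00541·1570/(2·2.96) = 2.0809 − 1.4347 = 0.64612.
h = 0.64612² = 0.41747 m.

0.417 m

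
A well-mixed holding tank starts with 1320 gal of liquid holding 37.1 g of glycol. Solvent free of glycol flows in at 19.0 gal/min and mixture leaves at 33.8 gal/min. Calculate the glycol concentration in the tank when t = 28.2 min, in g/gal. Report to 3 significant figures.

Total volume: dV/dt = Q_in − Q_out = -14.800 gal/min, so V(t) = 1320 − 14.800 t and V(28.2) = 902.64 gal.
No glycol enters, so dm/dt = −Q_out · (m/V).
dm/m = −Q_out dt/(V₀ − 14.800 t); integrating gives ln(m/m₀) = −(Q_out/(Q_in−Q_out)) ln(V/V₀).
m = m₀ (V₀/V)^(Q_out/(Q_in−Q_out)) = 37.1 × (1320/902.64)^(-2.2838) = 15.574 g.
C = m/V = 15.574/902.64 = 0.017254 g/gal.

0.0173 g/gal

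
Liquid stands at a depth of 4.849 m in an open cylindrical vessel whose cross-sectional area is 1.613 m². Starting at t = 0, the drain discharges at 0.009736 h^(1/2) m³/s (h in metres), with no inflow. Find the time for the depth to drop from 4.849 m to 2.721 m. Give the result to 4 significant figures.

183.1 s

Mass balance (ρ constant): A dh/dt = −0.009736 √h.
Separate and integrate: 2(√h − √h₀) = −(0.009736/A) t.
t = 2A(√h₀ − √h)/0.009736 = 2·1.613·(√4.849 − √2.721)/0.009736
  = 3.22600 × (2.20204 − 1.64955) / 0.009736 = 183.069 s.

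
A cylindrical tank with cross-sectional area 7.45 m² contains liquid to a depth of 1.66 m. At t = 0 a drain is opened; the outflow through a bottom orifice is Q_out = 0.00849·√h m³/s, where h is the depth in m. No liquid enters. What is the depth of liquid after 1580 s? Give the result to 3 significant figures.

With no inflow, A dh/dt = −0.00849 √h.
Separate and integrate: 2(√h − √h₀) = −(0.00849/A) t.
√h = √1.66 − 0.00849·1580/(2·7.45) = 1.2884 − 0.90028 = 0.38813.
h = 0.38813² = 0.15064 m.

0.151 m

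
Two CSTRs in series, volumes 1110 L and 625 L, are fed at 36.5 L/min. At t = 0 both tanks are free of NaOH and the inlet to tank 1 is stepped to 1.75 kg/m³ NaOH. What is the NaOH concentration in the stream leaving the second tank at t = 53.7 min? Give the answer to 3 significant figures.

Species balance on tank i: dCᵢ/dt = (Cᵢ₋₁ − Cᵢ)/τᵢ with τᵢ = Vᵢ/Q.
τ₁ = 1110/36.5 = 30.411 min; τ₂ = 625/36.5 = 17.123 min.
Solving the cascade with C₁(0)=C₂(0)=0 gives C₂(t) = C_in[1 − (τ₁ e^(−t/τ₁) − τ₂ e^(−t/τ₂))/(τ₁ − τ₂)].
At t = 53.7: e^(−t/τ₁) = 0.17105, e^(−t/τ₂) = 0.043453.
C₂ = 1.75·[1 − (30.411·0.17105 − 17.123·0.043453)/(13.288)] = 1.75·0.66453 = 1.1629 kg/m³.

1.16 kg/m³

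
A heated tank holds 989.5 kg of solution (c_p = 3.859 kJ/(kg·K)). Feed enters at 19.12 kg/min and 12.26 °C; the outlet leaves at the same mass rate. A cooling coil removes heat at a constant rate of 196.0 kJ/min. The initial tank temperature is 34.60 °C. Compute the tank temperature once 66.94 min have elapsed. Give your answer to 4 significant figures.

Unsteady energy balance on the tank contents: M c_p dT/dt = ṁ c_p (T_in − T) − 196.0.
Rearrange: dT/dt = (T_ss − T)/τ with τ = M/ṁ = 51.7521 min and T_ss = T_in − Q̇/(ṁ c_p) = 9.60360 °C.
Integrating: T(t) = T_ss + (T₀ − T_ss) e^(−t/τ).
T(66.94) = 9.60360 + (24.9964)·e^(−66.94/51.7521) = 9.60360 + (24.9964)·0.274316 = 16.4605 °C.

16.46 °C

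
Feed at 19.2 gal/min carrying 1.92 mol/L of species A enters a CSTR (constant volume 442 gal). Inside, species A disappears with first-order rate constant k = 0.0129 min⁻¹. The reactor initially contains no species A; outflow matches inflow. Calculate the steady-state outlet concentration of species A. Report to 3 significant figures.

1.48 mol/L

Species balance: V dC/dt = Q C_in − Q C − k V C.
At steady state: 0 = Q C_in − (Q + kV) C_ss, so C_ss = Q C_in/(Q + kV).
C_ss = 19.2·1.92/(19.2 + 0.0129·442) = 36.864/24.902 = 1.4804 mol/L.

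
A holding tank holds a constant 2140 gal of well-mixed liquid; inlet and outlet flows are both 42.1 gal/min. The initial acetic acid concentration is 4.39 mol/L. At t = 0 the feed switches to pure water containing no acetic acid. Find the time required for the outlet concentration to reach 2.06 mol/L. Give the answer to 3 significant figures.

Unsteady species balance (constant V, well mixed): V dC/dt = Q(C_in − C), so τ = V/Q = 50.831 min.
C(t) = C_in + (C₀ − C_in) e^(−t/τ). Set C = 2.06 and solve for t:
e^(−t/τ) = (C − C_in)/(C₀ − C_in) = (2.06 − 0)/(4.39 − 0) = 0.46925
t = −τ ln(…) = 50.831 × 0.75662 = 38.460 min.

38.5 min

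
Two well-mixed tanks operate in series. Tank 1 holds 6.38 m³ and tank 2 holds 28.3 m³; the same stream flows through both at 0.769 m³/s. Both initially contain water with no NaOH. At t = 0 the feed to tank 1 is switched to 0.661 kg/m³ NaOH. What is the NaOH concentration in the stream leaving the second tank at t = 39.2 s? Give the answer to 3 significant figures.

Time constants: τᵢ = Vᵢ/Q for each well-mixed tank.
τ₁ = 6.38/0.769 = 8.2965 s; τ₂ = 28.3/0.769 = 36.801 s.
Solving the cascade with C₁(0)=C₂(0)=0 gives C₂(t) = C_in[1 − (τ₁ e^(−t/τ₁) − τ₂ e^(−t/τ₂))/(τ₁ − τ₂)].
At t = 39.2: e^(−t/τ₁) = 0.0088717, e^(−t/τ₂) = 0.34466.
C₂ = 0.661·[1 − (8.2965·0.0088717 − 36.801·0.34466)/(-28.505)] = 0.661·0.55760 = 0.36857 kg/m³.

0.369 kg/m³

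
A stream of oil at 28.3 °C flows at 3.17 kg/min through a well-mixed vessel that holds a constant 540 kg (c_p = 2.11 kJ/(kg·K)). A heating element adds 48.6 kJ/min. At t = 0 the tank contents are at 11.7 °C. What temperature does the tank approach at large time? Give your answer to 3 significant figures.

M c_p dT/dt = ṁ c_p (T_in − T) + Q̇.
At steady state dT/dt = 0 ⇒ T_ss = T_in + Q̇/(ṁ c_p) = 28.3 + 48.6/(3.17·2.11) = 35.566 °C.

35.6 °C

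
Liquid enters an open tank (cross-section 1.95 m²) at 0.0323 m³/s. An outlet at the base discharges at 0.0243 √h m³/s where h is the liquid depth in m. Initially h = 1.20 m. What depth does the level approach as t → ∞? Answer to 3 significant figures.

Level balance: A dh/dt = 0.0323 − 0.0243 √h. Setting dh/dt = 0:
Q_in = 0.0243 √h_ss ⇒ √h_ss = 0.0323/0.0243 = 1.3292.
h_ss = 1.3292² = 1.7668 m. (Since h₀ = 1.20 m < h_ss, the level will rise toward this value.)

1.77 m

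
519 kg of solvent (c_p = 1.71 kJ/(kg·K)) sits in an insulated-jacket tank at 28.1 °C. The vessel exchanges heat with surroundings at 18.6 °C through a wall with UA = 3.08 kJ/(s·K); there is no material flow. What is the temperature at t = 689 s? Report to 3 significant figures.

Lumped-capacitance energy balance: M c_p dT/dt = UA(T_amb − T).
dT/dt = (T_ss − T)/τ with T_ss = T_amb = 18.600 °C, τ = M c_p/UA = 519·1.71/3.08 = 288.15 s.
Integrating: T(t) = T_ss + (T₀ − T_ss) e^(−t/τ).
T(689) = 18.600 + (9.5000)·0.091525 = 19.469 °C.

19.5 °C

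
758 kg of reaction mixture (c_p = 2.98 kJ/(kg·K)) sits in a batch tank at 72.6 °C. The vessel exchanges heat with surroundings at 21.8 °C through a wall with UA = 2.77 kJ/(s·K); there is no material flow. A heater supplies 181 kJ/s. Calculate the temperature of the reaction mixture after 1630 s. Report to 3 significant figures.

85.2 °C

Heat balance on the well-mixed liquid: M c_p dT/dt = −UA(T − T_amb) + Q̇.
dT/dt = (T_ss − T)/τ with T_ss = T_amb + Q̇/UA = 21.8 + 181/2.77 = 87.143 °C, τ = M c_p/UA = 758·2.98/2.77 = 815.47 s.
This is linear first-order; T(t) = T_ss + (T₀ − T_ss) e^(−t/τ).
T(1630) = 87.143 + (-14.543)·0.13549 = 85.173 °C.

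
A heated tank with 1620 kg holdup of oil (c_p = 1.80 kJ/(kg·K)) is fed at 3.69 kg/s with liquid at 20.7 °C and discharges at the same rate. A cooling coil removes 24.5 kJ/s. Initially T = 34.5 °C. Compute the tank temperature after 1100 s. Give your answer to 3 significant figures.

M c_p dT/dt = ṁ c_p (T_in − T) − Q̇.
τ = M/ṁ = 439.02 s; T_ss = T_in − Q̇/(ṁ c_p) = 20.7 − 24.5/(3.69·1.80) = 17.011 °C.
This is linear first-order; T(t) = T_ss + (T₀ − T_ss) e^(−t/τ).
T(1100) = 17.011 + (17.489)·e^(−1100/439.02) = 17.011 + (17.489)·0.081630 = 18.439 °C.

18.4 °C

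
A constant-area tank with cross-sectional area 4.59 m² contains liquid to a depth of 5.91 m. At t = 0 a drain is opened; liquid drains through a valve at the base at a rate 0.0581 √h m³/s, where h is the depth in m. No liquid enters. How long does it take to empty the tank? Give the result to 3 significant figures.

384 s

With no inflow, A dh/dt = −0.0581 √h.
Separate and integrate: 2(√h − √h₀) = −(0.0581/A) t.
Set h = 0: 2√h₀ = (0.0581/A) t_empty ⇒ t_empty = 2A√h₀/0.0581.
t_empty = 2·4.59·√5.91/0.0581 = 9.1800·2.4310/0.0581 = 384.11 s.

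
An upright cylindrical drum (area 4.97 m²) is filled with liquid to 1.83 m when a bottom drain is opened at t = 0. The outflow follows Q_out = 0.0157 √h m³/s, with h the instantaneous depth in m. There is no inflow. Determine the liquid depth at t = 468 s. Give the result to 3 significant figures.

With no inflow, A dh/dt = −0.0157 √h.
∫ h^(−1/2) dh = −(0.0157/A) ∫ dt, giving 2√h = 2√h₀ − (0.0157/A) t.
√h = √1.83 − 0.0157·468/(2·4.97) = 1.3528 − 0.73920 = 0.61358.
h = 0.61358² = 0.37648 m.

0.376 m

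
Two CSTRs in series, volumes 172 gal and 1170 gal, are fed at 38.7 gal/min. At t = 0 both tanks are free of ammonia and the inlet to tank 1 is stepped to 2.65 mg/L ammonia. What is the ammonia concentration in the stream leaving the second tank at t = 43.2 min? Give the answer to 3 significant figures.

1.91 mg/L

Each tank obeys Vᵢ dCᵢ/dt = Q(Cᵢ₋₁ − Cᵢ), so τᵢ = Vᵢ/Q.
τ₁ = 172/38.7 = 4.4444 min; τ₂ = 1170/38.7 = 30.233 min.
Tank 1: C₁ = C_in(1 − e^(−t/τ₁)). Tank 2 (τ₁ ≠ τ₂): C₂ = C_in[1 − (τ₁ e^(−t/τ₁) − τ₂ e^(−t/τ₂))/(τ₁ − τ₂)].
At t = 43.2: e^(−t/τ₁) = 6.0070e-05, e^(−t/τ₂) = 0.23957.
C₂ = 2.65·[1 − (4.4444·6.0070e-05 − 30.233·0.23957)/(-25.788)] = 2.65·0.71916 = 1.9058 mg/L.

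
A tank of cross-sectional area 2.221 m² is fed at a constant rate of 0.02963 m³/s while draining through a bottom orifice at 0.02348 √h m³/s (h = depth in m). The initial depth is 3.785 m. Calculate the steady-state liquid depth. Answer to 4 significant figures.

1.592 m

A dh/dt = Q_in − 0.02348 √h. Steady state requires inflow = outflow:
Q_in = 0.02348 √h_ss ⇒ √h_ss = 0.02963/0.02348 = 1.26193.
h_ss = 1.26193² = 1.59245 m. (Since h₀ = 3.785 m > h_ss, the level will fall toward this value.)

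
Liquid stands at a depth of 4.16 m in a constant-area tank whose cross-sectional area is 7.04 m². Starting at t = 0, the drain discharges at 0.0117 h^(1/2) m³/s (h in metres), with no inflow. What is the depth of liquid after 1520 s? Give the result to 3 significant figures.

With no inflow, A dh/dt = −0.0117 √h.
This is separable: 2 d(√h)/dt = −0.0117/A, so √h = √h₀ − (0.0117/(2A)) t.
√h = √4.16 − 0.0117·1520/(2·7.04) = 2.0396 − 1.2631 = 0.77654.
h = 0.77654² = 0.60301 m.

0.603 m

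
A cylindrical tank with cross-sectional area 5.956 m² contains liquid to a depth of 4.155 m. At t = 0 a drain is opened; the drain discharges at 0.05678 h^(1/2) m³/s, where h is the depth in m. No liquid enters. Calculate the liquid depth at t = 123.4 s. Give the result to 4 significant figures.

2.103 m

A dh/dt = −Q_out = −0.05678 √h.
This is separable: 2 d(√h)/dt = −0.05678/A, so √h = √h₀ − (0.05678/(2A)) t.
√h = √4.155 − 0.05678·123.4/(2·5.956) = 2.03838 − 0.588201 = 1.45018.
h = 1.45018² = 2.10302 m.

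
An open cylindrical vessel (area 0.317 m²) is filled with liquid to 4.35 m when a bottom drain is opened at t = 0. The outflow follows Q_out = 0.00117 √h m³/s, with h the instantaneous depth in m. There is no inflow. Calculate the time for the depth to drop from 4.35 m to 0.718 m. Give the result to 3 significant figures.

671 s

A dh/dt = −Q_out = −0.00117 √h.
Separate and integrate: 2(√h − √h₀) = −(0.00117/A) t.
t = 2A(√h₀ − √h)/0.00117 = 2·0.317·(√4.35 − √0.718)/0.00117
  = 0.63400 × (2.0857 − 0.84735) / 0.00117 = 671.02 s.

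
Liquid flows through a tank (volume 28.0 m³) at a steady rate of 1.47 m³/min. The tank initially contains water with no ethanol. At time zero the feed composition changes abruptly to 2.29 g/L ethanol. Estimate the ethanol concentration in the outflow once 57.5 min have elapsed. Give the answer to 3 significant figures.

Unsteady species balance (constant V, well mixed): V dC/dt = Q(C_in − C).
So dC/dt = (C_in − C)/τ with τ = V/Q = 28.0/1.47 = 19.048 min.
Solution: C(t) = C_in + (C₀ − C_in) e^(−t/τ).
C(57.5) = 2.29 + (0 − 2.29)·e^(−57.5/19.048) = 2.29 + (-2.2900)·0.048862 = 2.1781 g/L.

2.18 g/L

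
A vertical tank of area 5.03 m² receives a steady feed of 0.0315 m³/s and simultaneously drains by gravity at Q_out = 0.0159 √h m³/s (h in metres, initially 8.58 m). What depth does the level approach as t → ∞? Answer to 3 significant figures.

A dh/dt = Q_in − 0.0159 √h. Steady state requires inflow = outflow:
Q_in = 0.0159 √h_ss ⇒ √h_ss = 0.0315/0.0159 = 1.9811.
h_ss = 1.9811² = 3.9249 m. (Since h₀ = 8.58 m > h_ss, the level will fall toward this value.)

3.92 m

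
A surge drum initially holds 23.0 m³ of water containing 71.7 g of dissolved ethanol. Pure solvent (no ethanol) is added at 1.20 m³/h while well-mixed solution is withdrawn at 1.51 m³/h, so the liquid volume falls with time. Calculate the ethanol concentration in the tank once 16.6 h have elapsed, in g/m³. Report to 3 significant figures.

Let m(t) be the amount of ethanol. Volume: V(t) = V₀ + (Q_in − Q_out) t = 23.0 − 0.31000 t; V(16.6) = 17.854 m³.
No ethanol enters, so dm/dt = −Q_out · (m/V).
dm/m = −Q_out dt/(V₀ − 0.31000 t); integrating gives ln(m/m₀) = −(Q_out/(Q_in−Q_out)) ln(V/V₀).
m = m₀ (V₀/V)^(Q_out/(Q_in−Q_out)) = 71.7 × (23.0/17.854)^(-4.8710) = 20.881 g.
C = m/V = 20.881/17.854 = 1.1695 g/m³.

1.17 g/m³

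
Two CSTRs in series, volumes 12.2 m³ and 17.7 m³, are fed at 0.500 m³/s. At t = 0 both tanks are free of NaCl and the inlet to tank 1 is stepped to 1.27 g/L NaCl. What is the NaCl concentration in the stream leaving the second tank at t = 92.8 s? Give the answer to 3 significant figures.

Each tank obeys Vᵢ dCᵢ/dt = Q(Cᵢ₋₁ − Cᵢ), so τᵢ = Vᵢ/Q.
τ₁ = 12.2/0.500 = 24.400 s; τ₂ = 17.7/0.500 = 35.400 s.
Tank 1: C₁ = C_in(1 − e^(−t/τ₁)). Tank 2 (τ₁ ≠ τ₂): C₂ = C_in[1 − (τ₁ e^(−t/τ₁) − τ₂ e^(−t/τ₂))/(τ₁ − τ₂)].
At t = 92.8: e^(−t/τ₁) = 0.022298, e^(−t/τ₂) = 0.072696.
C₂ = 1.27·[1 − (24.400·0.022298 − 35.400·0.072696)/(-11.000)] = 1.27·0.81551 = 1.0357 g/L.

1.04 g/L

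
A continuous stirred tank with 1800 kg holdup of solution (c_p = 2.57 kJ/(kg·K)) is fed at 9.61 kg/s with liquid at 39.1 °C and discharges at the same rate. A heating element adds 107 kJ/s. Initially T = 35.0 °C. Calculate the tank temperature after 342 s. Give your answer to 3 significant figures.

42.1 °C

M c_p dT/dt = ṁ c_p (T_in − T) + Q̇.
Rearrange: dT/dt = (T_ss − T)/τ with τ = M/ṁ = 187.30 s and T_ss = T_in + Q̇/(ṁ c_p) = 43.432 °C.
This is linear first-order; T(t) = T_ss + (T₀ − T_ss) e^(−t/τ).
T(342) = 43.432 + (-8.4324)·e^(−342/187.30) = 43.432 + (-8.4324)·0.16107 = 42.074 °C.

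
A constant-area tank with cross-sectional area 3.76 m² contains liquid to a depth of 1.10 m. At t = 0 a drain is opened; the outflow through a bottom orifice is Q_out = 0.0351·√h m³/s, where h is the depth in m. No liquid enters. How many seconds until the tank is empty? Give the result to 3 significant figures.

With no inflow, A dh/dt = −0.0351 √h.
∫ h^(−1/2) dh = −(0.0351/A) ∫ dt, giving 2√h = 2√h₀ − (0.0351/A) t.
Set h = 0: 2√h₀ = (0.0351/A) t_empty ⇒ t_empty = 2A√h₀/0.0351.
t_empty = 2·3.76·√1.10/0.0351 = 7.5200·1.0488/0.0351 = 224.70 s.

225 s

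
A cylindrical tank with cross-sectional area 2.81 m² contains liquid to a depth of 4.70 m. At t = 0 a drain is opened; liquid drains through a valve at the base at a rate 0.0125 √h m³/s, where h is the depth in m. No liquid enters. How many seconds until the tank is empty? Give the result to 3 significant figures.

975 s

Accumulation of liquid (constant cross-section A): A dh/dt = −0.0125 √h.
Separate and integrate: 2(√h − √h₀) = −(0.0125/A) t.
Tank is empty when √h = 0: t_empty = 2A√h₀/0.0125.
t_empty = 2·2.81·√4.70/0.0125 = 5.6200·2.1679/0.0125 = 974.71 s.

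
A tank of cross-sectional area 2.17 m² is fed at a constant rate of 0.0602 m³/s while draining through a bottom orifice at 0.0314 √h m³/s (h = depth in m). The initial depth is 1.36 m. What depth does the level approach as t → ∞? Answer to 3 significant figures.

A dh/dt = Q_in − 0.0314 √h. Steady state requires inflow = outflow:
Q_in = 0.0314 √h_ss ⇒ √h_ss = 0.0602/0.0314 = 1.9172.
h_ss = 1.9172² = 3.6756 m. (Since h₀ = 1.36 m < h_ss, the level will rise toward this value.)

3.68 m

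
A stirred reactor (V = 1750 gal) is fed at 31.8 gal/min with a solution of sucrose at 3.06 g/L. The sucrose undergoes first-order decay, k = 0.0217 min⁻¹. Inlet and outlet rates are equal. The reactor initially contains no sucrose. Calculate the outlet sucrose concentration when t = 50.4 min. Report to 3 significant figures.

Accumulation = in − out − consumed: V dC/dt = Q C_in − Q C − k V C.
dC/dt = (Q/V) C_in − (Q/V + k) C; effective rate a = Q/V + k = 0.018171 + 0.0217 = 0.039871 min⁻¹.
C_ss = Q C_in/(Q + kV) = 1.3946 g/L; C(t) = C_ss + (C₀ − C_ss) e^(−a t).
C(50.4) = 1.3946 + (-1.3946)·e^(−0.039871·50.4) = 1.3946 + (-1.3946)·0.13405 = 1.2076 g/L.

1.21 g/L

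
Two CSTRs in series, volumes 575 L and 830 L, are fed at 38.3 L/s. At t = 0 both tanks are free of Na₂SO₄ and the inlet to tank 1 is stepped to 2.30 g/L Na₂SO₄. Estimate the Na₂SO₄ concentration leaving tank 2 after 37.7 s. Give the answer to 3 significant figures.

1.41 g/L

Species balance on tank i: dCᵢ/dt = (Cᵢ₋₁ − Cᵢ)/τᵢ with τᵢ = Vᵢ/Q.
τ₁ = 575/38.3 = 15.013 s; τ₂ = 830/38.3 = 21.671 s.
Tank 1: C₁ = C_in(1 − e^(−t/τ₁)). Tank 2 (τ₁ ≠ τ₂): C₂ = C_in[1 − (τ₁ e^(−t/τ₁) − τ₂ e^(−t/τ₂))/(τ₁ − τ₂)].
At t = 37.7: e^(−t/τ₁) = 0.081175, e^(−t/τ₂) = 0.17558.
C₂ = 2.30·[1 − (15.013·0.081175 − 21.671·0.17558)/(-6.6580)] = 2.30·0.61154 = 1.4065 g/L.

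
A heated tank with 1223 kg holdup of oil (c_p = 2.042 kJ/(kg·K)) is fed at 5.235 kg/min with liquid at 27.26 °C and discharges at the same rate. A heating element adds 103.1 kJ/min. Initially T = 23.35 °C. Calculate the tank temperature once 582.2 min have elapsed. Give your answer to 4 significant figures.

M c_p dT/dt = ṁ c_p (T_in − T) + Q̇.
Rearrange: dT/dt = (T_ss − T)/τ with τ = M/ṁ = 233.620 min and T_ss = T_in + Q̇/(ṁ c_p) = 36.9046 °C.
T approaches T_ss exponentially: T(t) = T_ss + (T₀ − T_ss) e^(−t/τ).
T(582.2) = 36.9046 + (-13.5546)·e^(−582.2/233.620) = 36.9046 + (-13.5546)·0.0827375 = 35.7832 °C.

35.78 °C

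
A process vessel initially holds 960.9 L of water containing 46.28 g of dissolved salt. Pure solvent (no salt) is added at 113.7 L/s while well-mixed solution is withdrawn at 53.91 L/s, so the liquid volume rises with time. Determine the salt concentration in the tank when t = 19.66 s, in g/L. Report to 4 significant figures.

Let m(t) be the amount of salt. Volume: V(t) = V₀ + (Q_in − Q_out) t = 960.9 + 59.7900 t; V(19.66) = 2136.37 L.
Species balance (pure solvent in): dm/dt = −Q_out · m/V(t).
Separate: dm/m = −Q_out dt/V(t) ⇒ ln(m/m₀) = −(Q_out/(Q_in−Q_out)) ln(V/V₀).
m = m₀ (V₀/V)^(Q_out/(Q_in−Q_out)) = 46.28 × (960.9/2136.37)^(0.901656) = 22.5175 g.
C = m/V = 22.5175/2136.37 = 0.0105401 g/L.

0.01054 g/L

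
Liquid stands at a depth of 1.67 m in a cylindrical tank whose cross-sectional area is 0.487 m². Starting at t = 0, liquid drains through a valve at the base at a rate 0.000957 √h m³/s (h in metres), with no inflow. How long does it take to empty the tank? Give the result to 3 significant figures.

1320 s

Volume balance on the tank: A dh/dt = −0.000957 √h.
∫ h^(−1/2) dh = −(0.000957/A) ∫ dt, giving 2√h = 2√h₀ − (0.000957/A) t.
Set h = 0: 2√h₀ = (0.000957/A) t_empty ⇒ t_empty = 2A√h₀/0.000957.
t_empty = 2·0.487·√1.67/0.000957 = 0.97400·1.2923/0.000957 = 1315.2 s.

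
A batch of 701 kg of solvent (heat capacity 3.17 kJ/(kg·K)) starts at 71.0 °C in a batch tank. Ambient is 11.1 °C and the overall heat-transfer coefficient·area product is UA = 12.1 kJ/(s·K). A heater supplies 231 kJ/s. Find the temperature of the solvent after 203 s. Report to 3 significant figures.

43.7 °C

Lumped-capacitance energy balance: M c_p dT/dt = UA(T_amb − T) + Q̇.
dT/dt = (T_ss − T)/τ with T_ss = T_amb + Q̇/UA = 11.1 + 231/12.1 = 30.191 °C, τ = M c_p/UA = 701·3.17/12.1 = 183.65 s.
T approaches T_ss exponentially: T(t) = T_ss + (T₀ − T_ss) e^(−t/τ).
T(203) = 30.191 + (40.809)·0.33109 = 43.702 °C.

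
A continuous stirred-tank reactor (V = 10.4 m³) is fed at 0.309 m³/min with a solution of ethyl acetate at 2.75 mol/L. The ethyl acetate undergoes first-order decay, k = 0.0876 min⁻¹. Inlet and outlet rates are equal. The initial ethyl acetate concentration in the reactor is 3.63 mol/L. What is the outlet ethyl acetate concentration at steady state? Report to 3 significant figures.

Accumulation = in − out − consumed: V dC/dt = Q C_in − Q C − k V C.
At steady state: 0 = Q C_in − (Q + kV) C_ss, so C_ss = Q C_in/(Q + kV).
C_ss = 0.309·2.75/(0.309 + 0.0876·10.4) = 0.84975/1.2200 = 0.69649 mol/L.

0.696 mol/L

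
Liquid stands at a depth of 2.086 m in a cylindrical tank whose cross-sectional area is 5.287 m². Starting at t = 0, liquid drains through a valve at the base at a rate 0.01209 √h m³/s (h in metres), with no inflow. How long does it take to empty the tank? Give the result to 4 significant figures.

1263 s

Volume balance on the tank: A dh/dt = −0.01209 √h.
∫ h^(−1/2) dh = −(0.01209/A) ∫ dt, giving 2√h = 2√h₀ − (0.01209/A) t.
Set h = 0: 2√h₀ = (0.01209/A) t_empty ⇒ t_empty = 2A√h₀/0.01209.
t_empty = 2·5.287·√2.086/0.01209 = 10.5740·1.44430/0.01209 = 1263.19 s.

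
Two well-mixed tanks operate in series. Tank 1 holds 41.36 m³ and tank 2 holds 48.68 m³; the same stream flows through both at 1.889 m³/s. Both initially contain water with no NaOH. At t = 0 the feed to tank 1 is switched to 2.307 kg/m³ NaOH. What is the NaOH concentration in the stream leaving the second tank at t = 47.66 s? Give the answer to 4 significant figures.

1.372 kg/m³

Time constants: τᵢ = Vᵢ/Q for each well-mixed tank.
τ₁ = 41.36/1.889 = 21.8952 s; τ₂ = 48.68/1.889 = 25.7702 s.
Solving the cascade with C₁(0)=C₂(0)=0 gives C₂(t) = C_in[1 − (τ₁ e^(−t/τ₁) − τ₂ e^(−t/τ₂))/(τ₁ − τ₂)].
At t = 47.66: e^(−t/τ₁) = 0.113411, e^(−t/τ₂) = 0.157328.
C₂ = 2.307·[1 − (21.8952·0.113411 − 25.7702·0.157328)/(-3.87507)] = 2.307·0.594527 = 1.37157 kg/m³.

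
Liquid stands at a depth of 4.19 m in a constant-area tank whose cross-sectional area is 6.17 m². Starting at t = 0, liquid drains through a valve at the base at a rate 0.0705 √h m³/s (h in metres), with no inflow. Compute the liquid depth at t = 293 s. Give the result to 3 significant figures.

0.139 m

A dh/dt = −Q_out = −0.0705 √h.
Separate and integrate: 2(√h − √h₀) = −(0.0705/A) t.
√h = √4.19 − 0.0705·293/(2·6.17) = 2.0469 − 1.6739 = 0.37300.
h = 0.37300² = 0.13913 m.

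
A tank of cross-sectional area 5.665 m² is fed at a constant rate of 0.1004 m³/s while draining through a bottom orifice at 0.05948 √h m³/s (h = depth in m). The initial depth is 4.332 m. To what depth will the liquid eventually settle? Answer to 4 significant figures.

A dh/dt = Q_in − 0.05948 √h. Steady state requires inflow = outflow:
Q_in = 0.05948 √h_ss ⇒ √h_ss = 0.1004/0.05948 = 1.68796.
h_ss = 1.68796² = 2.84922 m. (Since h₀ = 4.332 m > h_ss, the level will fall toward this value.)

2.849 m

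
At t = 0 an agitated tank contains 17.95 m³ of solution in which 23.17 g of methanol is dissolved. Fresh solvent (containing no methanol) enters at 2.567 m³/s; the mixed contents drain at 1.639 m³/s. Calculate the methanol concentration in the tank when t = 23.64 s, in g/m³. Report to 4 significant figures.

Let m(t) be the amount of methanol. Volume: V(t) = V₀ + (Q_in − Q_out) t = 17.95 + 0.928000 t; V(23.64) = 39.8879 m³.
No methanol enters, so dm/dt = −Q_out · (m/V).
Separate: dm/m = −Q_out dt/V(t) ⇒ ln(m/m₀) = −(Q_out/(Q_in−Q_out)) ln(V/V₀).
m = m₀ (V₀/V)^(Q_out/(Q_in−Q_out)) = 23.17 × (17.95/39.8879)^(1.76616) = 5.65537 g.
C = m/V = 5.65537/39.8879 = 0.141782 g/m³.

0.1418 g/m³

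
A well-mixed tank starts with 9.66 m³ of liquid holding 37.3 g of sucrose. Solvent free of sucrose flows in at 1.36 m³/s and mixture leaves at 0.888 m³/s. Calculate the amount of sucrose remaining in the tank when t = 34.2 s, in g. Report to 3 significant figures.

Total volume: dV/dt = Q_in − Q_out = 0.47200 m³/s, so V(t) = 9.66 + 0.47200 t and V(34.2) = 25.802 m³.
Species balance (pure solvent in): dm/dt = −Q_out · m/V(t).
dm/m = −Q_out dt/(V₀ + 0.47200 t); integrating gives ln(m/m₀) = −(Q_out/(Q_in−Q_out)) ln(V/V₀).
m = m₀ (V₀/V)^(Q_out/(Q_in−Q_out)) = 37.3 × (9.66/25.802)^(1.8814) = 5.8744 g.

5.87 g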